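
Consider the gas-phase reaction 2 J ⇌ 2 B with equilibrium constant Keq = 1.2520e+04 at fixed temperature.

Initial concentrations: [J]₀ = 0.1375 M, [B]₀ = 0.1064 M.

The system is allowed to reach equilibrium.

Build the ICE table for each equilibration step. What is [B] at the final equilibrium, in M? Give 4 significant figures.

[B]_eq = 0.2417 M

Q₀ = 0.5988 vs Keq = 1.2520e+04 ⇒ Q<K, forward
Step 1:
                    J           B
  Initial      0.1375      0.1064
  Change      -0.1353      0.1353
  Equil       0.00216      0.2417
  solve Keq expr → x = 0.06767; check Q = 1.2520e+04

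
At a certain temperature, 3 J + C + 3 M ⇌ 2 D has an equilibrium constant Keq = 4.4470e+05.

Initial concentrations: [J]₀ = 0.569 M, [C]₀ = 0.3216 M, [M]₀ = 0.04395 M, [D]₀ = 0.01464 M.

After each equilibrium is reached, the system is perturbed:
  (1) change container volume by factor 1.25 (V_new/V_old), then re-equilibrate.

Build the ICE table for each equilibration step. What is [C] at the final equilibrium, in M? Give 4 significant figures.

Q₀ = 42.61 vs Keq = 4.4470e+05 ⇒ Q<K, forward
Step 1:
                  J         C         M         D
  I           0.569    0.3216   0.04395   0.01464
  C        -0.03959   -0.0132  -0.03959   0.02639
  E          0.5294    0.3084  0.004358   0.04103
  solve Keq expr → x = 0.0132; check Q = 4.4470e+05
Then change container volume by factor 1.25 (V_new/V_old).
Step 2:
                  J         C         M         D
  I          0.4235    0.2467  0.003486   0.03283
  C        0.001451 4.8351e-04  0.001451 -9.6703e-04
  E           0.425    0.2472  0.004937   0.03186
  solve Keq expr → x = -4.8351e-04; check Q = 4.4470e+05

[C]_eq = 0.2472 M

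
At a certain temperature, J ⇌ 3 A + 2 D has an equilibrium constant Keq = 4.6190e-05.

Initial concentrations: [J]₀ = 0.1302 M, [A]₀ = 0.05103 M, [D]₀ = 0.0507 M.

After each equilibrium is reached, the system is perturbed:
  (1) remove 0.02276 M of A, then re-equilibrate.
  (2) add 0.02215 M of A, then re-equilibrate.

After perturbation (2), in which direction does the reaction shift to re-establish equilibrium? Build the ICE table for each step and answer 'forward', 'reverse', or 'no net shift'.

Q₀ = 2.6235e-06 vs Keq = 4.6190e-05 ⇒ Q<K, forward
Step 1:
                  J         A         D
  I          0.1302   0.05103    0.0507
  C        -0.01447   0.04342   0.02895
  E          0.1157   0.09445   0.07965
  solve Keq expr → x = 0.01447; check Q = 4.6190e-05
Then remove 0.02276 M of A.
Step 2:
                  J         A         D
  I          0.1157   0.07169   0.07965
  C       -0.004851   0.01455  0.009702
  E          0.1109   0.08624   0.08935
  solve Keq expr → x = 0.004851; check Q = 4.6190e-05
Then add 0.02215 M of A.
Step 3:
                  J         A         D
  I          0.1109    0.1084   0.08935
  C        0.004725  -0.01418  -0.00945
  E          0.1156   0.09422    0.0799
  solve Keq expr → x = -0.004725; check Q = 4.6190e-05

Direction: reverse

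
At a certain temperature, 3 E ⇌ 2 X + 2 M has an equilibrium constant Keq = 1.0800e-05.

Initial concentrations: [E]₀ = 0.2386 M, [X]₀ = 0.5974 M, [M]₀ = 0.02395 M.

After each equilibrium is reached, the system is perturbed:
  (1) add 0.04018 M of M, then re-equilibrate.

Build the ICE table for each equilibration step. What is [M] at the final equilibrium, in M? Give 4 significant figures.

Q₀ = 0.01507 vs Keq = 1.0800e-05 ⇒ Q>K, reverse
Step 1:
                   E          X          M
  Initial     0.2386     0.5974    0.02395
  Change      0.0347   -0.02313   -0.02313
  Equil       0.2733     0.5743 8.1762e-04
  solve Keq expr → x = -0.01157; check Q = 1.0800e-05
Then add 0.04018 M of M.
Step 2:
                   E          X          M
  Initial     0.2733     0.5743      0.041
  Change     0.05972   -0.03982   -0.03982
  Equil        0.333     0.5345   0.001182
  solve Keq expr → x = -0.01991; check Q = 1.0800e-05

[M]_eq = 0.001182 M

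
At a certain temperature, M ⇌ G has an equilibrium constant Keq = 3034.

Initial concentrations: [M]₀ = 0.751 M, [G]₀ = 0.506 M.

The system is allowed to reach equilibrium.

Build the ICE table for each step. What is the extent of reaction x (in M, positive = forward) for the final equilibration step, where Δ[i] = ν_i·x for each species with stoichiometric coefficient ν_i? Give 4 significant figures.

Q₀ = 0.6738 vs Keq = 3034 ⇒ Q<K, forward
Step 1:
                  M         G
  I           0.751     0.506
  C         -0.7506    0.7506
  E       4.1417e-04     1.257
  solve Keq expr → x = 0.7506; check Q = 3034

x = 0.7506 M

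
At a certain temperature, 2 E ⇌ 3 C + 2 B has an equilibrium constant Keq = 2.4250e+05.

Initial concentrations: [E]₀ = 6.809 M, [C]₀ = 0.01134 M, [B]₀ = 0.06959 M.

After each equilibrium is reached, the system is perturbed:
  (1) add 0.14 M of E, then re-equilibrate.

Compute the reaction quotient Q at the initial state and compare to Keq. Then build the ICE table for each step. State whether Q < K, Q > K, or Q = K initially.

Q₀ = 1.5232e-10; Q < K (proceeds forward)

Q₀ = 1.5232e-10 vs Keq = 2.4250e+05 ⇒ Q<K, forward
Step 1:
                    E           C           B
  Initial       6.809     0.01134     0.06959
  Change       -6.415       9.623       6.415
  Equil        0.3938       9.634       6.485
  solve Keq expr → x = 3.208; check Q = 2.4250e+05
Then add 0.14 M of E.
Step 2:
                    E           C           B
  Initial      0.5338       9.634       6.485
  Change      -0.1212      0.1818      0.1212
  Equil        0.4126       9.816       6.606
  solve Keq expr → x = 0.06061; check Q = 2.4250e+05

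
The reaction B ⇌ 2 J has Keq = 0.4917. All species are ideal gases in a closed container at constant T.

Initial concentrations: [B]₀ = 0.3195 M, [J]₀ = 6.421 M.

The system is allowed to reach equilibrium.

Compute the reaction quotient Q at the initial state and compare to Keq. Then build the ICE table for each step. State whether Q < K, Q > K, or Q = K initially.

Q₀ = 129 vs Keq = 0.4917 ⇒ Q>K, reverse
Step 1:
                    B           J
  I            0.3195       6.421
  C              2.61      -5.221
  E              2.93         1.2
  solve Keq expr → x = -2.61; check Q = 0.4917

Q₀ = 129; Q > K (proceeds reverse)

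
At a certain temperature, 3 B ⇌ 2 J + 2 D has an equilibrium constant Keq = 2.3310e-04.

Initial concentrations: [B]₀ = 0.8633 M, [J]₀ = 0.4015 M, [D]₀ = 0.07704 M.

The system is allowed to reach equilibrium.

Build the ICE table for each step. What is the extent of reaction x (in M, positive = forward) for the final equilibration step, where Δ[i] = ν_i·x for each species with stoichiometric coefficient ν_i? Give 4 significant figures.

Q₀ = 0.001487 vs Keq = 2.3310e-04 ⇒ Q>K, reverse
Step 1:
                   B          J          D
  init        0.8633     0.4015    0.07704
  Δ          0.05946   -0.03964   -0.03964
  eq          0.9228     0.3619     0.0374
  solve Keq expr → x = -0.01982; check Q = 2.3310e-04

x = -0.01982 M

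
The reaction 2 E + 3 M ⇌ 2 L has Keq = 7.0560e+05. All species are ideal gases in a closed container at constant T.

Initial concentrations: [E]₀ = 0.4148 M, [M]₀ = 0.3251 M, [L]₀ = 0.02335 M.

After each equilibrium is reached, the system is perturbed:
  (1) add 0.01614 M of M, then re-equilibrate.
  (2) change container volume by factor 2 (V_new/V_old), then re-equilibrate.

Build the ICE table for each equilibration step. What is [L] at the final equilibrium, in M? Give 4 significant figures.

[L]_eq = 0.1172 M

Q₀ = 0.09222 vs Keq = 7.0560e+05 ⇒ Q<K, forward
Step 1:
                   E          M          L
  init        0.4148     0.3251    0.02335
  Δ          -0.2086    -0.3129     0.2086
  eq          0.2062    0.01215      0.232
  solve Keq expr → x = 0.1043; check Q = 7.0560e+05
Then add 0.01614 M of M.
Step 2:
                   E          M          L
  init        0.2062    0.02829      0.232
  Δ         -0.01024   -0.01535    0.01024
  eq          0.1959    0.01294     0.2422
  solve Keq expr → x = 0.005118; check Q = 7.0560e+05
Then change container volume by factor 2 (V_new/V_old).
Step 3:
                   E          M          L
  init       0.09797   0.006469     0.1211
  Δ         0.003909   0.005863  -0.003909
  eq          0.1019    0.01233     0.1172
  solve Keq expr → x = -0.001954; check Q = 7.0560e+05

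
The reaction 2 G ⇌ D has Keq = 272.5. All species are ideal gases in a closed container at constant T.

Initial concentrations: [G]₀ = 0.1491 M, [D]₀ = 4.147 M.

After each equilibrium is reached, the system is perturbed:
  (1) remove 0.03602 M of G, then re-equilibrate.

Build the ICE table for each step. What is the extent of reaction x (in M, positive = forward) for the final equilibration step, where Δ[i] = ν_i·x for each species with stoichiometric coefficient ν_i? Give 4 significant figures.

Q₀ = 186.5 vs Keq = 272.5 ⇒ Q<K, forward
Step 1:
                  G         D
  I          0.1491     4.147
  C        -0.02555   0.01277
  E          0.1236      4.16
  solve Keq expr → x = 0.01277; check Q = 272.5
Then remove 0.03602 M of G.
Step 2:
                  G         D
  I         0.08753      4.16
  C         0.03575  -0.01788
  E          0.1233     4.142
  solve Keq expr → x = -0.01788; check Q = 272.5

x = -0.01788 M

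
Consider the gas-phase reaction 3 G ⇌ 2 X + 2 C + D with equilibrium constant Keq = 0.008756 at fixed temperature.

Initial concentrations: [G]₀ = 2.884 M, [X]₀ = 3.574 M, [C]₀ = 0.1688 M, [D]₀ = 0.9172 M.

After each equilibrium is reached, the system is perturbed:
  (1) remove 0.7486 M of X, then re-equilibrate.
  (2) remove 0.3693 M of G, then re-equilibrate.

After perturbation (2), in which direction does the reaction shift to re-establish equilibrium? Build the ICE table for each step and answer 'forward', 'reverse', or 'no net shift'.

Q₀ = 0.01392 vs Keq = 0.008756 ⇒ Q>K, reverse
Step 1:
                  G         X         C         D
  I           2.884     3.574    0.1688    0.9172
  C         0.04431  -0.02954  -0.02954  -0.01477
  E           2.928     3.544    0.1393    0.9024
  solve Keq expr → x = -0.01477; check Q = 0.008756
Then remove 0.7486 M of X.
Step 2:
                  G         X         C         D
  I           2.928     2.796    0.1393    0.9024
  C          -0.045      0.03      0.03     0.015
  E           2.883     2.826    0.1693    0.9174
  solve Keq expr → x = 0.015; check Q = 0.008756
Then remove 0.3693 M of G.
Step 3:
                  G         X         C         D
  I           2.514     2.826    0.1693    0.9174
  C         0.03888  -0.02592  -0.02592  -0.01296
  E           2.553       2.8    0.1433    0.9045
  solve Keq expr → x = -0.01296; check Q = 0.008756

Direction: reverse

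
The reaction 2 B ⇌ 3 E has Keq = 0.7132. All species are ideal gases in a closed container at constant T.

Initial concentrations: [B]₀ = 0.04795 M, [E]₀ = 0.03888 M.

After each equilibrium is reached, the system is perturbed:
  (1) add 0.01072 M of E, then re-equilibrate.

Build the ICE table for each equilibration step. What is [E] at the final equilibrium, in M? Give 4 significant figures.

Q₀ = 0.02556 vs Keq = 0.7132 ⇒ Q<K, forward
Step 1:
                   B          E
  init       0.04795    0.03888
  Δ         -0.02382    0.03573
  eq         0.02413    0.07461
  solve Keq expr → x = 0.01191; check Q = 0.7132
Then add 0.01072 M of E.
Step 2:
                   B          E
  init       0.02413    0.08533
  Δ         0.003045  -0.004568
  eq         0.02718    0.08076
  solve Keq expr → x = -0.001523; check Q = 0.7132

[E]_eq = 0.08076 M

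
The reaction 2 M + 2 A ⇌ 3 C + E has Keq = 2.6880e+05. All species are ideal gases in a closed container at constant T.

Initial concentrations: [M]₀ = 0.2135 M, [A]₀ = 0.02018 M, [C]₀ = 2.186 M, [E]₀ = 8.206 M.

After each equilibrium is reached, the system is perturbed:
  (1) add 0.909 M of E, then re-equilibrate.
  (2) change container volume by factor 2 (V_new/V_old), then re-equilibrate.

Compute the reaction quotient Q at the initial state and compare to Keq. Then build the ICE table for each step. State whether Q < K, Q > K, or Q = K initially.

Q₀ = 4.6179e+06; Q > K (proceeds reverse)

Q₀ = 4.6179e+06 vs Keq = 2.6880e+05 ⇒ Q>K, reverse
Step 1:
                  M         A         C         E
  init       0.2135   0.02018     2.186     8.206
  Δ         0.04548   0.04548  -0.06822  -0.02274
  eq          0.259   0.06566     2.118     8.183
  solve Keq expr → x = -0.02274; check Q = 2.6880e+05
Then add 0.909 M of E.
Step 2:
                  M         A         C         E
  init        0.259   0.06566     2.118     9.092
  Δ        0.002651  0.002651 -0.003977 -0.001326
  eq         0.2616   0.06831     2.114     9.091
  solve Keq expr → x = -0.001326; check Q = 2.6880e+05
Then change container volume by factor 2 (V_new/V_old).
Step 3:
                  M         A         C         E
  init       0.1308   0.03416     1.057     4.545
  Δ               0         0         0         0
  eq         0.1308   0.03416     1.057     4.545
  solve Keq expr → x = 0; check Q = 2.6880e+05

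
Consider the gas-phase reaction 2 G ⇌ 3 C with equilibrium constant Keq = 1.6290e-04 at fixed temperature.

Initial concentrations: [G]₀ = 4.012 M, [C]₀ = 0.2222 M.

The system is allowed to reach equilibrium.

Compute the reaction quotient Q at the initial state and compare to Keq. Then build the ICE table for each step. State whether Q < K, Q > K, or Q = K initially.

Q₀ = 6.8157e-04; Q > K (proceeds reverse)

Q₀ = 6.8157e-04 vs Keq = 1.6290e-04 ⇒ Q>K, reverse
Step 1:
                  G         C
  Initial     4.012    0.2222
  Change    0.05536  -0.08304
  Equil       4.067    0.1392
  solve Keq expr → x = -0.02768; check Q = 1.6290e-04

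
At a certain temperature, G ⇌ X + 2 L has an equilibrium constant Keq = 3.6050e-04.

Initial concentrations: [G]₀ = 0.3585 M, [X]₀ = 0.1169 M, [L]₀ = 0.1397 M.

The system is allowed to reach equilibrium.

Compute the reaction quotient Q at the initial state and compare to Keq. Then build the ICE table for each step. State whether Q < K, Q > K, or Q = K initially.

Q₀ = 0.006364 vs Keq = 3.6050e-04 ⇒ Q>K, reverse
Step 1:
                  G         X         L
  init       0.3585    0.1169    0.1397
  Δ         0.04699  -0.04699  -0.09397
  eq         0.4055   0.06991   0.04573
  solve Keq expr → x = -0.04699; check Q = 3.6050e-04

Q₀ = 0.006364; Q > K (proceeds reverse)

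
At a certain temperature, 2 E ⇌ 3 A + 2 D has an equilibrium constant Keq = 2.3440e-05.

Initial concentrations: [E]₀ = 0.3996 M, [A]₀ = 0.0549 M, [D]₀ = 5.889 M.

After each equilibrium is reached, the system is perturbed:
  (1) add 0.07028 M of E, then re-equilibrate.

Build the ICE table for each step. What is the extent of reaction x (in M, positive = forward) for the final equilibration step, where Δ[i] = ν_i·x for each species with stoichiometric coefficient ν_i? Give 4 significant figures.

Q₀ = 0.03594 vs Keq = 2.3440e-05 ⇒ Q>K, reverse
Step 1:
                   E          A          D
  Initial     0.3996     0.0549      5.889
  Change     0.03324   -0.04986   -0.03324
  Equil       0.4328   0.005041      5.856
  solve Keq expr → x = -0.01662; check Q = 2.3440e-05
Then add 0.07028 M of E.
Step 2:
                   E          A          D
  Initial     0.5031   0.005041      5.856
  Change  -3.5267e-04 5.2901e-04 3.5267e-04
  Equil       0.5028    0.00557      5.856
  solve Keq expr → x = 1.7634e-04; check Q = 2.3440e-05

x = 1.7634e-04 M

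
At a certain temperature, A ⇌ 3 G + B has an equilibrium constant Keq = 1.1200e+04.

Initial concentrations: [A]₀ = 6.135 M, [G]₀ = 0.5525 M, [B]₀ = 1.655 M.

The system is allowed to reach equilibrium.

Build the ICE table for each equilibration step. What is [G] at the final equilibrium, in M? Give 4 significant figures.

[G]_eq = 14.2 M

Q₀ = 0.0455 vs Keq = 1.1200e+04 ⇒ Q<K, forward
Step 1:
                    A           G           B
  I             6.135      0.5525       1.655
  C            -4.549       13.65       4.549
  E             1.586        14.2       6.204
  solve Keq expr → x = 4.549; check Q = 1.1200e+04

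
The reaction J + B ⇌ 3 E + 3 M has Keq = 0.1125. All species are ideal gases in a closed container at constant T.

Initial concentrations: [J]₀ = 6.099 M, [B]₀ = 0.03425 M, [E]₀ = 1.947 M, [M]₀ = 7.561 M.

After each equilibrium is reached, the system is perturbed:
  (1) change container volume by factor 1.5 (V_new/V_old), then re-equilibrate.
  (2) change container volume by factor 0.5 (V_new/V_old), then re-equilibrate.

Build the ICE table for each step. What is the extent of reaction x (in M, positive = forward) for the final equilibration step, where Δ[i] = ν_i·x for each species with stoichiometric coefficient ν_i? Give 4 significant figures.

Q₀ = 1.5273e+04 vs Keq = 0.1125 ⇒ Q>K, reverse
Step 1:
                  J         B         E         M
  I           6.099   0.03425     1.947     7.561
  C          0.6036    0.6036    -1.811    -1.811
  E           6.703    0.6378    0.1363      5.75
  solve Keq expr → x = -0.6036; check Q = 0.1125
Then change container volume by factor 1.5 (V_new/V_old).
Step 2:
                  J         B         E         M
  I           4.468    0.4252   0.09084     3.834
  C        -0.02002  -0.02002   0.06006   0.06006
  E           4.448    0.4052    0.1509     3.894
  solve Keq expr → x = 0.02002; check Q = 0.1125
Then change container volume by factor 0.5 (V_new/V_old).
Step 3:
                  J         B         E         M
  I           8.897    0.8104    0.3018     7.787
  C         0.05869   0.05869   -0.1761   -0.1761
  E           8.955    0.8691    0.1257     7.611
  solve Keq expr → x = -0.05869; check Q = 0.1125

x = -0.05869 M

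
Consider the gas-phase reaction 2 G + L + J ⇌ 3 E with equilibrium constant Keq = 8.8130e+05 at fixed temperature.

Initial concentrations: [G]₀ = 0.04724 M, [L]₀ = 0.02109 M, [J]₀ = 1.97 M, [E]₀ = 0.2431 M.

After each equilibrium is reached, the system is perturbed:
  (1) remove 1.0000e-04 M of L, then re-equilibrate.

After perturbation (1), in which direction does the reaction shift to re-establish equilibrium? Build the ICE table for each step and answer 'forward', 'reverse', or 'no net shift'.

Q₀ = 155 vs Keq = 8.8130e+05 ⇒ Q<K, forward
Step 1:
                  G         L         J         E
  Initial   0.04724   0.02109      1.97    0.2431
  Change   -0.04126  -0.02063  -0.02063   0.06189
  Equil    0.005983 4.6135e-04     1.949     0.305
  solve Keq expr → x = 0.02063; check Q = 8.8130e+05
Then remove 1.0000e-04 M of L.
Step 2:
                  G         L         J         E
  Initial  0.005983 3.6135e-04     1.949     0.305
  Change  1.5265e-04 7.6324e-05 7.6324e-05 -2.2897e-04
  Equil    0.006135 4.3767e-04     1.949    0.3048
  solve Keq expr → x = -7.6324e-05; check Q = 8.8130e+05

Direction: reverse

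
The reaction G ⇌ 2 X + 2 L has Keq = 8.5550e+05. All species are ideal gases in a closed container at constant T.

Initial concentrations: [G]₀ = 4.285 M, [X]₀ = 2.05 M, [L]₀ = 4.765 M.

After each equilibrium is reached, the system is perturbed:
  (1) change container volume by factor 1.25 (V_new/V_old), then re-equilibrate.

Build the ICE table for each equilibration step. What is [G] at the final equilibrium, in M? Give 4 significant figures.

[G]_eq = 0.009525 M

Q₀ = 22.27 vs Keq = 8.5550e+05 ⇒ Q<K, forward
Step 1:
                    G           X           L
  init          4.285        2.05       4.765
  Δ            -4.262       8.524       8.524
  eq          0.02308       10.57       13.29
  solve Keq expr → x = 4.262; check Q = 8.5550e+05
Then change container volume by factor 1.25 (V_new/V_old).
Step 2:
                    G           X           L
  init        0.01846       8.459       10.63
  Δ         -0.008938     0.01788     0.01788
  eq         0.009525       8.477       10.65
  solve Keq expr → x = 0.008938; check Q = 8.5550e+05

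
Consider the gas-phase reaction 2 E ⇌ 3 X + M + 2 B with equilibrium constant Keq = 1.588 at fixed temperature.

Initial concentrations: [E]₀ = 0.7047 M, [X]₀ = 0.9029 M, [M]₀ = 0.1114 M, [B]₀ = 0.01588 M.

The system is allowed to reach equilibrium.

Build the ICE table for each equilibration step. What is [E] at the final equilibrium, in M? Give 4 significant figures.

[E]_eq = 0.3182 M

Q₀ = 4.1639e-05 vs Keq = 1.588 ⇒ Q<K, forward
Step 1:
                    E           X           M           B
  init         0.7047      0.9029      0.1114     0.01588
  Δ           -0.3865      0.5798      0.1933      0.3865
  eq           0.3182       1.483      0.3047      0.4024
  solve Keq expr → x = 0.1933; check Q = 1.588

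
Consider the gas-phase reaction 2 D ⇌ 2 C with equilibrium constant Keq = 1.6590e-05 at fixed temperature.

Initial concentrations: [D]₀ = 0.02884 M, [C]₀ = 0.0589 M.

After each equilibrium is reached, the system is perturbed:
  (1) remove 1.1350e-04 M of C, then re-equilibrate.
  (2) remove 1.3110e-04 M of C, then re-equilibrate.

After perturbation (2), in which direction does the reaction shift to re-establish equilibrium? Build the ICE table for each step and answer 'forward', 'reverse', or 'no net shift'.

Q₀ = 4.171 vs Keq = 1.6590e-05 ⇒ Q>K, reverse
Step 1:
                  D         C
  I         0.02884    0.0589
  C         0.05854  -0.05854
  E         0.08738 3.5592e-04
  solve Keq expr → x = -0.02927; check Q = 1.6590e-05
Then remove 1.1350e-04 M of C.
Step 2:
                  D         C
  I         0.08738 2.4242e-04
  C       -1.1304e-04 1.1304e-04
  E         0.08727 3.5546e-04
  solve Keq expr → x = 5.6520e-05; check Q = 1.6590e-05
Then remove 1.3110e-04 M of C.
Step 3:
                  D         C
  I         0.08727 2.2436e-04
  C       -1.3057e-04 1.3057e-04
  E         0.08714 3.5493e-04
  solve Keq expr → x = 6.5284e-05; check Q = 1.6590e-05

Direction: forward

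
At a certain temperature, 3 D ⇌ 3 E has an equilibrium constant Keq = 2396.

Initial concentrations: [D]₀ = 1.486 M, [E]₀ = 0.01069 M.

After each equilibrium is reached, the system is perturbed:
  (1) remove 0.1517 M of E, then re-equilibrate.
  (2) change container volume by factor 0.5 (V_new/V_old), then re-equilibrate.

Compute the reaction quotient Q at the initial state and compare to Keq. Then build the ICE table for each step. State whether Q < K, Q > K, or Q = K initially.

Q₀ = 3.7229e-07 vs Keq = 2396 ⇒ Q<K, forward
Step 1:
                  D         E
  Initial     1.486   0.01069
  Change     -1.382     1.382
  Equil      0.1041     1.393
  solve Keq expr → x = 0.4606; check Q = 2396
Then remove 0.1517 M of E.
Step 2:
                  D         E
  Initial    0.1041     1.241
  Change   -0.01055   0.01055
  Equil     0.09352     1.251
  solve Keq expr → x = 0.003516; check Q = 2396
Then change container volume by factor 0.5 (V_new/V_old).
Step 3:
                  D         E
  Initial     0.187     2.503
  Change          0         0
  Equil       0.187     2.503
  solve Keq expr → x = 0; check Q = 2396

Q₀ = 3.7229e-07; Q < K (proceeds forward)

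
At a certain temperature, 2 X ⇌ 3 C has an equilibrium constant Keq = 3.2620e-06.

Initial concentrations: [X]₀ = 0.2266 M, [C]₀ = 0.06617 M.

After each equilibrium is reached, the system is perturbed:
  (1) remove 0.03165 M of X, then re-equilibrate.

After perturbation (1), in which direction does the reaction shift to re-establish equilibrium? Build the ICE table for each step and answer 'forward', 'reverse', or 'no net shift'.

Direction: reverse

Q₀ = 0.005642 vs Keq = 3.2620e-06 ⇒ Q>K, reverse
Step 1:
                    X           C
  I            0.2266     0.06617
  C           0.04002    -0.06003
  E            0.2666    0.006144
  solve Keq expr → x = -0.02001; check Q = 3.2620e-06
Then remove 0.03165 M of X.
Step 2:
                    X           C
  I             0.235    0.006144
  C        3.2741e-04 -4.9112e-04
  E            0.2353    0.005652
  solve Keq expr → x = -1.6371e-04; check Q = 3.2620e-06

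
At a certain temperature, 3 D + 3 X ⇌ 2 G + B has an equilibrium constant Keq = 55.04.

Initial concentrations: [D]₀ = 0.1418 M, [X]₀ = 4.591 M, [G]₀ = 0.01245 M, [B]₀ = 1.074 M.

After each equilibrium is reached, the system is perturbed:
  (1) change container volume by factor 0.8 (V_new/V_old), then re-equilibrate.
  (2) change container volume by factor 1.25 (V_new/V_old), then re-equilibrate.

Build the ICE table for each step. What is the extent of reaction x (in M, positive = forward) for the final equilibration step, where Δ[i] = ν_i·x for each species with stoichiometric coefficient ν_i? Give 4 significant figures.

x = -8.2637e-04 M

Q₀ = 6.0338e-04 vs Keq = 55.04 ⇒ Q<K, forward
Step 1:
                   D          X          G          B
  I           0.1418      4.591    0.01245      1.074
  C          -0.1288    -0.1288    0.08585    0.04293
  E          0.01302      4.462     0.0983      1.117
  solve Keq expr → x = 0.04293; check Q = 55.04
Then change container volume by factor 0.8 (V_new/V_old).
Step 2:
                   D          X          G          B
  I          0.01627      5.578     0.1229      1.396
  C        -0.003099  -0.003099   0.002066   0.001033
  E          0.01318      5.575     0.1249      1.397
  solve Keq expr → x = 0.001033; check Q = 55.04
Then change container volume by factor 1.25 (V_new/V_old).
Step 3:
                   D          X          G          B
  I          0.01054       4.46    0.09996      1.118
  C         0.002479   0.002479  -0.001653 -8.2637e-04
  E          0.01302      4.462     0.0983      1.117
  solve Keq expr → x = -8.2637e-04; check Q = 55.04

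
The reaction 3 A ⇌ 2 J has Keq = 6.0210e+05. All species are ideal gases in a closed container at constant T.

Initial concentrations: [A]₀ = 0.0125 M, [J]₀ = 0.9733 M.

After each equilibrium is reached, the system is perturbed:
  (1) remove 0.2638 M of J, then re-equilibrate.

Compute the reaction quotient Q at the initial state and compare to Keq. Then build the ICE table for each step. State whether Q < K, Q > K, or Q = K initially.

Q₀ = 4.8502e+05; Q < K (proceeds forward)

Q₀ = 4.8502e+05 vs Keq = 6.0210e+05 ⇒ Q<K, forward
Step 1:
                    A           J
  Initial      0.0125      0.9733
  Change  -8.6464e-04  5.7643e-04
  Equil       0.01164      0.9739
  solve Keq expr → x = 2.8821e-04; check Q = 6.0210e+05
Then remove 0.2638 M of J.
Step 2:
                    A           J
  Initial     0.01164      0.7101
  Change    -0.002197    0.001464
  Equil      0.009439      0.7115
  solve Keq expr → x = 7.3223e-04; check Q = 6.0210e+05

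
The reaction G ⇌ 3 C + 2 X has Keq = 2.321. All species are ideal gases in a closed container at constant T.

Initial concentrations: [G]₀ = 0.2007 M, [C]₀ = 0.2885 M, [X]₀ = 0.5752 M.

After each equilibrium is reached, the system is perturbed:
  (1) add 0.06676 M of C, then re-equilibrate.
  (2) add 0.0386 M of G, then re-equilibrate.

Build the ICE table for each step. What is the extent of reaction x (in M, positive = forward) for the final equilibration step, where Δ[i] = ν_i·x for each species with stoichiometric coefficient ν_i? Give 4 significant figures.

x = 0.01385 M

Q₀ = 0.03958 vs Keq = 2.321 ⇒ Q<K, forward
Step 1:
                    G           C           X
  init         0.2007      0.2885      0.5752
  Δ           -0.1211      0.3632      0.2421
  eq          0.07965      0.6517      0.8173
  solve Keq expr → x = 0.1211; check Q = 2.321
Then add 0.06676 M of C.
Step 2:
                    G           C           X
  init        0.07965      0.7184      0.8173
  Δ          0.009891    -0.02967    -0.01978
  eq          0.08954      0.6888      0.7975
  solve Keq expr → x = -0.009891; check Q = 2.321
Then add 0.0386 M of G.
Step 3:
                    G           C           X
  init         0.1281      0.6888      0.7975
  Δ          -0.01385     0.04156      0.0277
  eq           0.1143      0.7303      0.8252
  solve Keq expr → x = 0.01385; check Q = 2.321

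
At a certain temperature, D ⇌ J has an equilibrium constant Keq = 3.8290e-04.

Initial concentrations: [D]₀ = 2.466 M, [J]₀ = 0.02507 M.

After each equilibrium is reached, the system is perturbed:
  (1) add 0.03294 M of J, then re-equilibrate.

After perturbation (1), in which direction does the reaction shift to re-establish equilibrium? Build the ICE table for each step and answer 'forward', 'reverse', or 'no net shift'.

Q₀ = 0.01017 vs Keq = 3.8290e-04 ⇒ Q>K, reverse
Step 1:
                   D          J
  init         2.466    0.02507
  Δ          0.02412   -0.02412
  eq            2.49 9.5347e-04
  solve Keq expr → x = -0.02412; check Q = 3.8290e-04
Then add 0.03294 M of J.
Step 2:
                   D          J
  init          2.49    0.03389
  Δ          0.03293   -0.03293
  eq           2.523 9.6607e-04
  solve Keq expr → x = -0.03293; check Q = 3.8290e-04

Direction: reverse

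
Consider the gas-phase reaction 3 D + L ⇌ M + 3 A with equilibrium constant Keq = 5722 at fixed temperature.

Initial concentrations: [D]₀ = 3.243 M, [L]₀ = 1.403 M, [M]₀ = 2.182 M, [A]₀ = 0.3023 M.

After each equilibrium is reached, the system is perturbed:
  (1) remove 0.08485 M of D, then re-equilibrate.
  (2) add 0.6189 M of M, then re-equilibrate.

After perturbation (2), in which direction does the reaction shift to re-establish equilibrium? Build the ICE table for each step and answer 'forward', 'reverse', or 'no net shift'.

Direction: reverse

Q₀ = 0.00126 vs Keq = 5722 ⇒ Q<K, forward
Step 1:
                  D         L         M         A
  I           3.243     1.403     2.182    0.3023
  C          -2.898   -0.9658    0.9658     2.898
  E          0.3455    0.4372     3.148       3.2
  solve Keq expr → x = 0.9658; check Q = 5722
Then remove 0.08485 M of D.
Step 2:
                  D         L         M         A
  I          0.2606    0.4372     3.148       3.2
  C         0.07055   0.02352  -0.02352  -0.07055
  E          0.3312    0.4607     3.124     3.129
  solve Keq expr → x = -0.02352; check Q = 5722
Then add 0.6189 M of M.
Step 3:
                  D         L         M         A
  I          0.3312    0.4607     3.743     3.129
  C         0.01705  0.005682 -0.005682  -0.01705
  E          0.3482    0.4664     3.738     3.112
  solve Keq expr → x = -0.005682; check Q = 5722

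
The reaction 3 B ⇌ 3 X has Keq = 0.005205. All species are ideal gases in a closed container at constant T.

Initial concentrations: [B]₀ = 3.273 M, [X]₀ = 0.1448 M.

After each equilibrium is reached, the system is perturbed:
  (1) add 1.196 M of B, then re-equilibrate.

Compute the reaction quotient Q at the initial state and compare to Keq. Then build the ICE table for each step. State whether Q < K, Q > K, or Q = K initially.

Q₀ = 8.6590e-05 vs Keq = 0.005205 ⇒ Q<K, forward
Step 1:
                    B           X
  Initial       3.273      0.1448
  Change        -0.36        0.36
  Equil         2.913      0.5048
  solve Keq expr → x = 0.12; check Q = 0.005205
Then add 1.196 M of B.
Step 2:
                    B           X
  Initial       4.109      0.5048
  Change      -0.1767      0.1767
  Equil         3.932      0.6815
  solve Keq expr → x = 0.05889; check Q = 0.005205

Q₀ = 8.6590e-05; Q < K (proceeds forward)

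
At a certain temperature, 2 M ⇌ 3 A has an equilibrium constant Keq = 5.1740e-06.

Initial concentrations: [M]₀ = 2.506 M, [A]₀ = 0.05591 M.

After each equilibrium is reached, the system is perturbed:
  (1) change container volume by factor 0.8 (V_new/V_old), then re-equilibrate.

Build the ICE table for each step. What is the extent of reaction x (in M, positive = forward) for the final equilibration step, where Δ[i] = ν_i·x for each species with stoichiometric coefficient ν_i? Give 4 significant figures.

x = -9.5212e-04 M

Q₀ = 2.7830e-05 vs Keq = 5.1740e-06 ⇒ Q>K, reverse
Step 1:
                  M         A
  Initial     2.506   0.05591
  Change    0.01591  -0.02386
  Equil       2.522   0.03205
  solve Keq expr → x = -0.007955; check Q = 5.1740e-06
Then change container volume by factor 0.8 (V_new/V_old).
Step 2:
                  M         A
  Initial     3.152   0.04006
  Change   0.001904 -0.002856
  Equil       3.154    0.0372
  solve Keq expr → x = -9.5212e-04; check Q = 5.1740e-06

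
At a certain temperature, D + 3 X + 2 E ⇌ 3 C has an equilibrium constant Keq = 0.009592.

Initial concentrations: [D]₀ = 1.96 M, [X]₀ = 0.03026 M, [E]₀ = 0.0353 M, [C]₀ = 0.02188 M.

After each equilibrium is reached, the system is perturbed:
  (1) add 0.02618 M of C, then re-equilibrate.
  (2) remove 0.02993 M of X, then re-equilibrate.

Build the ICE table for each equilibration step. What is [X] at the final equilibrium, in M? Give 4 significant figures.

[X]_eq = 0.04637 M

Q₀ = 154.8 vs Keq = 0.009592 ⇒ Q>K, reverse
Step 1:
                    D           X           E           C
  I              1.96     0.03026      0.0353     0.02188
  C          0.006698     0.02009      0.0134    -0.02009
  E             1.967     0.05035      0.0487    0.001787
  solve Keq expr → x = -0.006698; check Q = 0.009592
Then add 0.02618 M of C.
Step 2:
                    D           X           E           C
  I             1.967     0.05035      0.0487     0.02797
  C          0.008242     0.02473     0.01648    -0.02473
  E             1.975     0.07508     0.06518    0.003241
  solve Keq expr → x = -0.008242; check Q = 0.009592
Then remove 0.02993 M of X.
Step 3:
                    D           X           E           C
  I             1.975     0.04515     0.06518    0.003241
  C        4.0754e-04    0.001223  8.1509e-04   -0.001223
  E             1.975     0.04637     0.06599    0.002019
  solve Keq expr → x = -4.0754e-04; check Q = 0.009592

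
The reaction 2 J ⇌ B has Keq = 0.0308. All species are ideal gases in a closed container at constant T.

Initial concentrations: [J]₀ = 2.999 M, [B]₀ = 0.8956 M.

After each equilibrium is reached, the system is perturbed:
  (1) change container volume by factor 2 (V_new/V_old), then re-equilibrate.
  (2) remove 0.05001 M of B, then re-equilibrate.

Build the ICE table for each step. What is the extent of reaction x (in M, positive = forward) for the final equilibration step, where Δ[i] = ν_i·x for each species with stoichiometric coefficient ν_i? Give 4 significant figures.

Q₀ = 0.09958 vs Keq = 0.0308 ⇒ Q>K, reverse
Step 1:
                    J           B
  Initial       2.999      0.8956
  Change       0.8694     -0.4347
  Equil         3.868      0.4609
  solve Keq expr → x = -0.4347; check Q = 0.0308
Then change container volume by factor 2 (V_new/V_old).
Step 2:
                    J           B
  Initial       1.934      0.2305
  Change       0.1844    -0.09221
  Equil         2.119      0.1382
  solve Keq expr → x = -0.09221; check Q = 0.0308
Then remove 0.05001 M of B.
Step 3:
                    J           B
  Initial       2.119     0.08824
  Change     -0.07963     0.03981
  Equil         2.039       0.128
  solve Keq expr → x = 0.03981; check Q = 0.0308

x = 0.03981 M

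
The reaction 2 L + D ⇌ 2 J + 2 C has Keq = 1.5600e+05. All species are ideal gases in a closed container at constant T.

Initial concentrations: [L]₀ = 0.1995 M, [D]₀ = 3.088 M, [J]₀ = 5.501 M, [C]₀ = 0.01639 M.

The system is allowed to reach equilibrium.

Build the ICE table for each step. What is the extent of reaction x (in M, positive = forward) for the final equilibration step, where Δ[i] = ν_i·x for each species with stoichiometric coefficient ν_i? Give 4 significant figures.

Q₀ = 0.06614 vs Keq = 1.5600e+05 ⇒ Q<K, forward
Step 1:
                   L          D          J          C
  Initial     0.1995      3.088      5.501    0.01639
  Change     -0.1977   -0.09886     0.1977     0.1977
  Equil     0.001787      2.989      5.699     0.2141
  solve Keq expr → x = 0.09886; check Q = 1.5600e+05

x = 0.09886 M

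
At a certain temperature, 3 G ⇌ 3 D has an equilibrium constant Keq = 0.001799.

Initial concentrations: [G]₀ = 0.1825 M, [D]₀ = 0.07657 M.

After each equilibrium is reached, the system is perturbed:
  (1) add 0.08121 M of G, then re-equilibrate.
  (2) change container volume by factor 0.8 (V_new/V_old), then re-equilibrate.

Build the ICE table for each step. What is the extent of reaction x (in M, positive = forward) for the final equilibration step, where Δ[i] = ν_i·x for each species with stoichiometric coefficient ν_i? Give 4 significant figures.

x = 0 M

Q₀ = 0.07386 vs Keq = 0.001799 ⇒ Q>K, reverse
Step 1:
                  G         D
  Initial    0.1825   0.07657
  Change    0.04848  -0.04848
  Equil       0.231   0.02809
  solve Keq expr → x = -0.01616; check Q = 0.001799
Then add 0.08121 M of G.
Step 2:
                  G         D
  Initial    0.3122   0.02809
  Change  -0.008806  0.008806
  Equil      0.3034    0.0369
  solve Keq expr → x = 0.002935; check Q = 0.001799
Then change container volume by factor 0.8 (V_new/V_old).
Step 3:
                  G         D
  Initial    0.3792   0.04612
  Change          0         0
  Equil      0.3792   0.04612
  solve Keq expr → x = 0; check Q = 0.001799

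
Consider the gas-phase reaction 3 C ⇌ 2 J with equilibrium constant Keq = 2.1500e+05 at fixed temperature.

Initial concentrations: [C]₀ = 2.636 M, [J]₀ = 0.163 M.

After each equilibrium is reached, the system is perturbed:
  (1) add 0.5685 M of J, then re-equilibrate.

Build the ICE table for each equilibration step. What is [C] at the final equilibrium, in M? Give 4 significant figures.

[C]_eq = 0.03049 M

Q₀ = 0.001451 vs Keq = 2.1500e+05 ⇒ Q<K, forward
Step 1:
                    C           J
  I             2.636       0.163
  C             -2.61        1.74
  E           0.02564       1.903
  solve Keq expr → x = 0.8701; check Q = 2.1500e+05
Then add 0.5685 M of J.
Step 2:
                    C           J
  I           0.02564       2.472
  C          0.004853   -0.003235
  E           0.03049       2.469
  solve Keq expr → x = -0.001618; check Q = 2.1500e+05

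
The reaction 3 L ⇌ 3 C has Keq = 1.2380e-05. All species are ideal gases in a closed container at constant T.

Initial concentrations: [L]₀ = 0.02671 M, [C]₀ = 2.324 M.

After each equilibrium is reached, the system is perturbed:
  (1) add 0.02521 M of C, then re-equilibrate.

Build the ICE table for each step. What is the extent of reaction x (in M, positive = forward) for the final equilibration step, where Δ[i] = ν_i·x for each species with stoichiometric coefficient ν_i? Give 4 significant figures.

x = -0.008213 M

Q₀ = 6.5870e+05 vs Keq = 1.2380e-05 ⇒ Q>K, reverse
Step 1:
                    L           C
  I           0.02671       2.324
  C             2.271      -2.271
  E             2.298     0.05315
  solve Keq expr → x = -0.7569; check Q = 1.2380e-05
Then add 0.02521 M of C.
Step 2:
                    L           C
  I             2.298     0.07836
  C           0.02464    -0.02464
  E             2.322     0.05372
  solve Keq expr → x = -0.008213; check Q = 1.2380e-05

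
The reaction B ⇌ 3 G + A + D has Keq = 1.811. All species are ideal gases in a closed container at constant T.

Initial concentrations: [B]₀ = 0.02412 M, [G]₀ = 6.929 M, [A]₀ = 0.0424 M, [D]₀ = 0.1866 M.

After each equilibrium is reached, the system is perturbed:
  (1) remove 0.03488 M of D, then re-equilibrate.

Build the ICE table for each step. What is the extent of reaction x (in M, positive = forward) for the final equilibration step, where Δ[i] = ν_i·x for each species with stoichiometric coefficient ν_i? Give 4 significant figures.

Q₀ = 109.1 vs Keq = 1.811 ⇒ Q>K, reverse
Step 1:
                  B         G         A         D
  I         0.02412     6.929    0.0424    0.1866
  C          0.0399   -0.1197   -0.0399   -0.0399
  E         0.06402     6.809  0.002503    0.1467
  solve Keq expr → x = -0.0399; check Q = 1.811
Then remove 0.03488 M of D.
Step 2:
                  B         G         A         D
  I         0.06402     6.809  0.002503    0.1118
  C       -7.1998e-04   0.00216 7.1998e-04 7.1998e-04
  E          0.0633     6.811  0.003223    0.1125
  solve Keq expr → x = 7.1998e-04; check Q = 1.811

x = 7.1998e-04 M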